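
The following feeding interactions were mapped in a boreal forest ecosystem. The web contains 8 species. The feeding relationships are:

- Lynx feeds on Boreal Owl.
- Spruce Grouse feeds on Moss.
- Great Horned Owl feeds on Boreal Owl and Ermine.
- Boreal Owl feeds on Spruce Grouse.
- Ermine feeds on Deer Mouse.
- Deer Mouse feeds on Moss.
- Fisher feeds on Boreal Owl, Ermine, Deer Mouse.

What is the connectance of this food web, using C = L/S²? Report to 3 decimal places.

C = 0.156

The web has S = 8 species and L = 10 feeding links.
C = L / S² = 10 / 64 = 0.1562 ≈ 0.156.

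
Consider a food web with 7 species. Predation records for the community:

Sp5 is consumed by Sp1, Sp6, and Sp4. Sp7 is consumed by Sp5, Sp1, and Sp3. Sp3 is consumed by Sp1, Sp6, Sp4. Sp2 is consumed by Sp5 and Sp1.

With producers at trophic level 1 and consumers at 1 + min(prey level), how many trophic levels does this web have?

3

Producers (level 1): Sp7, Sp2.
Following each consumer down to its lowest-level prey: Sp7 → Sp5 → Sp6 (levels 1 through 3).
All prey of Sp6 (Sp5 2, Sp3 2) are at level 2 or above, so Sp6 is at level 1 + 2 = 3.
Every consumer has at least one prey at level 2 or below, so none exceeds level 3.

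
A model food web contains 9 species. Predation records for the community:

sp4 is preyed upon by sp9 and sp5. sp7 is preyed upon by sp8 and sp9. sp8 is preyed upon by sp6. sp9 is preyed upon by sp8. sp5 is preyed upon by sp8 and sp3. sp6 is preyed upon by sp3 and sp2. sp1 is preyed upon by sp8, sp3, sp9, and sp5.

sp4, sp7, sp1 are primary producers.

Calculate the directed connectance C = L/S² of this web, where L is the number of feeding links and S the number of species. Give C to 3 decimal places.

The web has S = 9 species and L = 14 feeding links.
C = L / S² = 14 / 81 = 0.1728 ≈ 0.173.

C = 0.173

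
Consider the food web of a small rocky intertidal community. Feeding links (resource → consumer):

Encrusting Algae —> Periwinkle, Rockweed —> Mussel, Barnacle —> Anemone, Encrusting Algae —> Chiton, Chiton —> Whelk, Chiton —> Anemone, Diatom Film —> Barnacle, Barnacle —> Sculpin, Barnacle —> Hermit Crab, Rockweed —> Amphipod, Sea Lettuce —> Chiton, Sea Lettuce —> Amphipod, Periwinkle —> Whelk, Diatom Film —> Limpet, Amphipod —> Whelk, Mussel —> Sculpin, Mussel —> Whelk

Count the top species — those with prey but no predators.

5

Top species (has prey, but nothing eats it): Limpet, Whelk, Sculpin, Hermit Crab, Anemone.
Count: 5.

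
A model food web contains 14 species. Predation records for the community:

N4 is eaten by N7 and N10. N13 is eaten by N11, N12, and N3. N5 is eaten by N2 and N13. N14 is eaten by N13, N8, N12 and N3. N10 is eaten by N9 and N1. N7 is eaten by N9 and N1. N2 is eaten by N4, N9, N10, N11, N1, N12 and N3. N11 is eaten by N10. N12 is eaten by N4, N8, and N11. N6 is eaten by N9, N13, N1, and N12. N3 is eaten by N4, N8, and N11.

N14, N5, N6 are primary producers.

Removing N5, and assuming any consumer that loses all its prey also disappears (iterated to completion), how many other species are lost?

1

Remove N5.
Round 1: N2 (all prey gone) → extinct.
No further losses. Total secondary extinctions: 1.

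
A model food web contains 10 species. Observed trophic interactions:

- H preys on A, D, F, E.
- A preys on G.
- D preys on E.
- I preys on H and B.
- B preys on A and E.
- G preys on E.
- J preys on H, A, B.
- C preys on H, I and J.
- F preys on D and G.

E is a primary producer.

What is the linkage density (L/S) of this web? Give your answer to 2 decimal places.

L/S = 1.90

There are L = 19 links among S = 10 species.
L/S = 19/10 = 1.9000 ≈ 1.90.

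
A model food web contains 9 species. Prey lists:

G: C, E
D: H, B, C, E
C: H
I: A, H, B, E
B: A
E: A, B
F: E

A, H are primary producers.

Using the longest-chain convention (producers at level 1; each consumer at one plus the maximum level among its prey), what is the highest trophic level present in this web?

4

Producers (level 1): A, H.
A → B → E → F gives F level 4.
No species has a prey at level 4, so no species reaches level 5.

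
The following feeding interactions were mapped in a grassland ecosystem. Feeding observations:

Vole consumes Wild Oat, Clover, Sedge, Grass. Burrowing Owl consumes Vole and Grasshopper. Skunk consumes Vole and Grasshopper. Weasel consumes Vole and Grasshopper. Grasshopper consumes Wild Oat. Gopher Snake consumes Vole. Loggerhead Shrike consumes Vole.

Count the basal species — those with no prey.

Basal species (no prey listed): Wild Oat, Grass, Clover, Sedge.
Count: 4.

4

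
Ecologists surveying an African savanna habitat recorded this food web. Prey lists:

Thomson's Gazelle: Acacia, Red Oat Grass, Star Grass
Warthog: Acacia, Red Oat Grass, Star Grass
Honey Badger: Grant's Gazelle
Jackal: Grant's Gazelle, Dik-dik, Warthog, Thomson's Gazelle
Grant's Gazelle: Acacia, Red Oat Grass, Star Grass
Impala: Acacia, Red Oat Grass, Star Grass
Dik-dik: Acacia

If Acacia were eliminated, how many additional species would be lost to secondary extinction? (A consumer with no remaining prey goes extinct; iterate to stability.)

1

Remove Acacia.
Round 1: Dik-dik (all prey gone) → extinct.
No further losses. Total secondary extinctions: 1.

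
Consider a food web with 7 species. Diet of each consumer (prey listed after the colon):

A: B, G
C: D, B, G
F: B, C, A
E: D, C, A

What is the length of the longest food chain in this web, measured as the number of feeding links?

One longest chain: D → C → F.
It has 3 species and 2 links.

2 links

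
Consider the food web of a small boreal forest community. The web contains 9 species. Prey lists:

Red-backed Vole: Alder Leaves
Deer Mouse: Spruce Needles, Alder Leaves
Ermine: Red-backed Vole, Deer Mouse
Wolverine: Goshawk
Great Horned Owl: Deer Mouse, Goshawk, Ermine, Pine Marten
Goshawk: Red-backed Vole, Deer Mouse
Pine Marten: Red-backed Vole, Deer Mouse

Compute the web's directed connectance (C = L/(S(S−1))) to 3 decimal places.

The web has S = 9 species and L = 14 feeding links.
C = L / (S(S−1)) = 14 / 72 = 0.1944 ≈ 0.194.

C = 0.194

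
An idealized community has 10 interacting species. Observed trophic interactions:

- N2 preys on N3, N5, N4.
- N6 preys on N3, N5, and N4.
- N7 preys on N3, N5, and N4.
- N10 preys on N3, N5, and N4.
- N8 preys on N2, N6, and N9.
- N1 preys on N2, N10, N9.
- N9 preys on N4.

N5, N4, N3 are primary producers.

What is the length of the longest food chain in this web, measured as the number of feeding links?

One longest chain: N5 → N6 → N8.
It has 3 species and 2 links.

2 links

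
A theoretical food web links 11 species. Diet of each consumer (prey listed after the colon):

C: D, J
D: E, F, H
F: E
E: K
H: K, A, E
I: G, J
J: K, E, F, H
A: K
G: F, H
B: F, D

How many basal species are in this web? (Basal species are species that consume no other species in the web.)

1

Basal species (no prey listed): K.
Count: 1.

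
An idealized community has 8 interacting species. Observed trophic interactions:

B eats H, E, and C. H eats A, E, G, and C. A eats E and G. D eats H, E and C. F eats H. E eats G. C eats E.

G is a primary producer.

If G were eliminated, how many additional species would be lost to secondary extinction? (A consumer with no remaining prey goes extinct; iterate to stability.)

Remove G.
Round 1: E (all prey gone) → extinct.
Round 2: C (all prey gone), A (all prey gone) → extinct.
Round 3: H (all prey gone) → extinct.
Round 4: F (all prey gone), D (all prey gone), B (all prey gone) → extinct.
No further losses. Total secondary extinctions: 7.

7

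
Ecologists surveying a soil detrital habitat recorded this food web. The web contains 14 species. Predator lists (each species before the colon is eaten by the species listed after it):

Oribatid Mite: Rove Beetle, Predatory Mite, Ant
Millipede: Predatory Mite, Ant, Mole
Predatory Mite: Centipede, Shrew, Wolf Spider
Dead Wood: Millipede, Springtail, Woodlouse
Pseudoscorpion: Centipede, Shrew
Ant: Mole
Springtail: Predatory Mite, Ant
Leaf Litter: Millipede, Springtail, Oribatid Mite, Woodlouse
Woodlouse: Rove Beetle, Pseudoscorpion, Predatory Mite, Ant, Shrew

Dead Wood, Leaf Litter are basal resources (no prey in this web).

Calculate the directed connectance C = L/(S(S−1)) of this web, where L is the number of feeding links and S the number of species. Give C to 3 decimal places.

The web has S = 14 species and L = 26 feeding links.
C = L / (S(S−1)) = 26 / 182 = 0.1429 ≈ 0.143.

C = 0.143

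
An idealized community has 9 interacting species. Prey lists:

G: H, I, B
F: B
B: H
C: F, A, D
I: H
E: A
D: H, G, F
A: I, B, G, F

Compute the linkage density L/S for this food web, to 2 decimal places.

L/S = 1.89

There are L = 17 links among S = 9 species.
L/S = 17/9 = 1.8889 ≈ 1.89.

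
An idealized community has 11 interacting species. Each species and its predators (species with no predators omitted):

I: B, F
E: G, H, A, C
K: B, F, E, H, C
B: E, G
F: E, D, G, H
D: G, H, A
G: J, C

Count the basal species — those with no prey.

2

Basal species (no prey listed): I, K.
Count: 2.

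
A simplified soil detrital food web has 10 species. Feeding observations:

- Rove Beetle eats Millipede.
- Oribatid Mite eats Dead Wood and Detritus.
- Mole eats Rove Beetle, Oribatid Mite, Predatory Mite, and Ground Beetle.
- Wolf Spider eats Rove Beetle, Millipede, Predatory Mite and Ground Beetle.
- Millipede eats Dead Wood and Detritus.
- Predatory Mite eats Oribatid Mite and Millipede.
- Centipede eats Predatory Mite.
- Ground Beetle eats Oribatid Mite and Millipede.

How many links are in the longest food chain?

3 links

One longest chain: Dead Wood → Millipede → Predatory Mite → Centipede.
It has 4 species and 3 links.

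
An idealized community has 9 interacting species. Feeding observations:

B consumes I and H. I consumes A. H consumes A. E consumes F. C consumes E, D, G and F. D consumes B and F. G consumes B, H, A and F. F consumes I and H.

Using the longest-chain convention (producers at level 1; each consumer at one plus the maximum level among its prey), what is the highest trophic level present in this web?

5

Producers (level 1): A.
A → I → F → G → C gives C level 5.
No species has a prey at level 5, so no species reaches level 6.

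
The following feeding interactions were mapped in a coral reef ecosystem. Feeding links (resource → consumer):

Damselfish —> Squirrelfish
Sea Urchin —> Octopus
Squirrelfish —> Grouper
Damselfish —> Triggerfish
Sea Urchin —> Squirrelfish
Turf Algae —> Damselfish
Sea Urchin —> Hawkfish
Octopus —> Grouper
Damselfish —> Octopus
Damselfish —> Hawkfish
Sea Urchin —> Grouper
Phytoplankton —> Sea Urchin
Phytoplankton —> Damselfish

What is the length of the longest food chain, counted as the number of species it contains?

4 species

One longest chain: Phytoplankton → Damselfish → Octopus → Grouper.
It has 4 species and 3 links.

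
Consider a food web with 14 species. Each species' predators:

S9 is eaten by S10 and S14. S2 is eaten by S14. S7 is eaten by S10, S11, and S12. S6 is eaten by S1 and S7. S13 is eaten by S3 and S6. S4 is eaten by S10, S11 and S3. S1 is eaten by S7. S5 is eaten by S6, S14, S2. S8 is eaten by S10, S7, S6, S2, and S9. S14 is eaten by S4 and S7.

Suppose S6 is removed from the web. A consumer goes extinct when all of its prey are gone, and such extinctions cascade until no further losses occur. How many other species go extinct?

Remove S6.
Round 1: S1 (all prey gone) → extinct.
No further losses. Total secondary extinctions: 1.

1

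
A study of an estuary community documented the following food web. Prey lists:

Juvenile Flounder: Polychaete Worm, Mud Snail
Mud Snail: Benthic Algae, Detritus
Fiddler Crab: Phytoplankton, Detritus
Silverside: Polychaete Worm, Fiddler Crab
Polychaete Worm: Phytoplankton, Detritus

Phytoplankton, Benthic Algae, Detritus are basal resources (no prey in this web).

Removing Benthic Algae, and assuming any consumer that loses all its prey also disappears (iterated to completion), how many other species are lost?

Remove Benthic Algae.
Every predator of it retains at least one other prey: Mud Snail still has Detritus.
No consumer loses all prey, so no secondary extinctions occur.

0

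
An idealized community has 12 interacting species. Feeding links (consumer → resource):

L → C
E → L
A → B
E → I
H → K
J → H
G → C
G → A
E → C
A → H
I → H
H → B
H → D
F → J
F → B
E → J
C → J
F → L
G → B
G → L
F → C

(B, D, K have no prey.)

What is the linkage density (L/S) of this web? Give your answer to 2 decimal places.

L/S = 1.75

There are L = 21 links among S = 12 species.
L/S = 21/12 = 1.7500 ≈ 1.75.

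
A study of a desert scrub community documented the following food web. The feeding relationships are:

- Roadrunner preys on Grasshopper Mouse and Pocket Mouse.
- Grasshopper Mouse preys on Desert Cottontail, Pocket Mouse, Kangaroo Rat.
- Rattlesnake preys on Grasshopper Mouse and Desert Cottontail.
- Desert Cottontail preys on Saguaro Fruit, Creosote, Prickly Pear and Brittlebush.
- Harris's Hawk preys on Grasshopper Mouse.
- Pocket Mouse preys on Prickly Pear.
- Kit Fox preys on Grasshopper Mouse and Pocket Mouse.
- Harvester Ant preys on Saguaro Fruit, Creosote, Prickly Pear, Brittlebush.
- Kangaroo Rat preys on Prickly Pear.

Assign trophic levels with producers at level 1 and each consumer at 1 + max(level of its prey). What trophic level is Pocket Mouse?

Prickly Pear is a producer → level 1.
Pocket Mouse eats Prickly Pear → level 2.

Trophic level 2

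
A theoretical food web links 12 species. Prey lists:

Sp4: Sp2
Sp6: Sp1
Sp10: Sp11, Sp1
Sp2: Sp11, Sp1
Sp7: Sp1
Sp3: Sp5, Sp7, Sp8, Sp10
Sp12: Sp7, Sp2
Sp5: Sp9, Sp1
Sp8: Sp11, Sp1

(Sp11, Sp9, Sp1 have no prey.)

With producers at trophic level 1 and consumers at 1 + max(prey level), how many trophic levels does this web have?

3

Producers (level 1): Sp11, Sp9, Sp1.
Sp11 → Sp10 → Sp3 gives Sp3 level 3.
No species has a prey at level 3, so no species reaches level 4.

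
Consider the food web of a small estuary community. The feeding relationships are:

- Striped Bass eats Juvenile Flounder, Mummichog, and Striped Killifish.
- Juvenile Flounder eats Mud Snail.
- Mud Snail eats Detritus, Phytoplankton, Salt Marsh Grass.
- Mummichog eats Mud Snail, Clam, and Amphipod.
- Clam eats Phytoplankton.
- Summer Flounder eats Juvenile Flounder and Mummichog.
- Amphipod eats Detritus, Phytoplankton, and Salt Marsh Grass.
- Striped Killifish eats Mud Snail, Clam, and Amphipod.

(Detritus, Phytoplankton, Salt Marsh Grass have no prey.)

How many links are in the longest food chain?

One longest chain: Detritus → Mud Snail → Mummichog → Summer Flounder.
It has 4 species and 3 links.

3 links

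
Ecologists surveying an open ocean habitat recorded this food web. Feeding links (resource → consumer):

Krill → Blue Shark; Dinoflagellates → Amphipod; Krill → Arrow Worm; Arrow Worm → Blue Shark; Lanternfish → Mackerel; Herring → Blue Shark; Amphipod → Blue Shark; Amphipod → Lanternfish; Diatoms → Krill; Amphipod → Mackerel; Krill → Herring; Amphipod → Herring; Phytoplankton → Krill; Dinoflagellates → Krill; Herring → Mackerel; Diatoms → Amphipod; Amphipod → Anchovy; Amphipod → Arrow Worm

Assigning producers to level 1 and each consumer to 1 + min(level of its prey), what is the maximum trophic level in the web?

3

Producers (level 1): Phytoplankton, Diatoms, Dinoflagellates.
Following each consumer down to its lowest-level prey: Diatoms → Amphipod → Blue Shark (levels 1 through 3).
All prey of Blue Shark (Amphipod 2, Krill 2, Herring 3, Arrow Worm 3) are at level 2 or above, so Blue Shark is at level 1 + 2 = 3.
Every consumer has at least one prey at level 2 or below, so none exceeds level 3.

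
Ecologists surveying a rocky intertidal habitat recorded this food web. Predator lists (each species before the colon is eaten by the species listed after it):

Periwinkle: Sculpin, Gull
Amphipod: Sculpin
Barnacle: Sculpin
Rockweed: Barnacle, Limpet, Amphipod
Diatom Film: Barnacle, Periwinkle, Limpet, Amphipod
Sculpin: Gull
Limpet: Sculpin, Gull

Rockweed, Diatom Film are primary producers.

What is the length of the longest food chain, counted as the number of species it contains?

4 species

One longest chain: Rockweed → Barnacle → Sculpin → Gull.
It has 4 species and 3 links.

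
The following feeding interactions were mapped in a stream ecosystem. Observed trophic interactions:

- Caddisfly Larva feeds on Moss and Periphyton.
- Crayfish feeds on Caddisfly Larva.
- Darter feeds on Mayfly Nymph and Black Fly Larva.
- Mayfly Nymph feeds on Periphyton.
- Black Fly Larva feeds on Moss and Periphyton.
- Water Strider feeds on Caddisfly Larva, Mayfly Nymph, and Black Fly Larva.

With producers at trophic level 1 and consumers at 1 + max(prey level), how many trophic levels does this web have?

Producers (level 1): Moss, Periphyton.
Moss → Caddisfly Larva → Crayfish gives Crayfish level 3.
No species has a prey at level 3, so no species reaches level 4.

3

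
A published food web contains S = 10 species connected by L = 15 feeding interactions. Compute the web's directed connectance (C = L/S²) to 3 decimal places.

The web has S = 10 species and L = 15 feeding links.
C = L / S² = 15 / 100 = 0.1500 ≈ 0.150.

C = 0.150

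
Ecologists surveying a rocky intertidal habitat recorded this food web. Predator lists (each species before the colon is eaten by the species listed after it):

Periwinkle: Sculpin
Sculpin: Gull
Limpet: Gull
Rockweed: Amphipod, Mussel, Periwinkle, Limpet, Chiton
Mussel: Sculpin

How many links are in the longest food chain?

3 links

One longest chain: Rockweed → Mussel → Sculpin → Gull.
It has 4 species and 3 links.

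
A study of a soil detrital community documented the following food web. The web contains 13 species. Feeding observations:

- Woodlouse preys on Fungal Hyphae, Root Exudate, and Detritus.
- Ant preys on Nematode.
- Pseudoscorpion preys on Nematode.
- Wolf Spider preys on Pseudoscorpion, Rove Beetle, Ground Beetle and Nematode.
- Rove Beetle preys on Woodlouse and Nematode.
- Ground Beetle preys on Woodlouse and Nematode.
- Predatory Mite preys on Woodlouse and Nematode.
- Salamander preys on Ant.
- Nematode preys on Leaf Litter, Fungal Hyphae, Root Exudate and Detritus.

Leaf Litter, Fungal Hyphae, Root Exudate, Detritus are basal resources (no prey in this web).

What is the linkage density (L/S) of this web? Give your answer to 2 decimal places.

There are L = 20 links among S = 13 species.
L/S = 20/13 = 1.5385 ≈ 1.54.

L/S = 1.54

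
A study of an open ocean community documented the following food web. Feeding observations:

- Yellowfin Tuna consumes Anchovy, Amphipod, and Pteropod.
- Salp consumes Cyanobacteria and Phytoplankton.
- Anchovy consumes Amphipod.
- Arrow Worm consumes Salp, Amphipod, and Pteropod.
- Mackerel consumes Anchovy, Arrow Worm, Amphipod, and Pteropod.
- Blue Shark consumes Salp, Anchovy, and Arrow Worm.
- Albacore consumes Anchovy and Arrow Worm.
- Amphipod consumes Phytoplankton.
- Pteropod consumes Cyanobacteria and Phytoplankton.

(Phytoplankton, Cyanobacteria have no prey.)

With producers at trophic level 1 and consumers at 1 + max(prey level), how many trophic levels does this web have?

Producers (level 1): Phytoplankton, Cyanobacteria.
Phytoplankton → Pteropod → Arrow Worm → Albacore gives Albacore level 4.
No species has a prey at level 4, so no species reaches level 5.

4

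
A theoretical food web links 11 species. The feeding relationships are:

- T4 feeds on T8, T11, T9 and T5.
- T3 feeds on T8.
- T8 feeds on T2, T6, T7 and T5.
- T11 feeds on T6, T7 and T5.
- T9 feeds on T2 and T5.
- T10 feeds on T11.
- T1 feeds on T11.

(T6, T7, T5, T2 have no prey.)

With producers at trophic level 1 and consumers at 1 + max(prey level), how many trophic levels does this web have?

Producers (level 1): T6, T7, T5, T2.
T5 → T9 → T4 gives T4 level 3.
No species has a prey at level 3, so no species reaches level 4.

3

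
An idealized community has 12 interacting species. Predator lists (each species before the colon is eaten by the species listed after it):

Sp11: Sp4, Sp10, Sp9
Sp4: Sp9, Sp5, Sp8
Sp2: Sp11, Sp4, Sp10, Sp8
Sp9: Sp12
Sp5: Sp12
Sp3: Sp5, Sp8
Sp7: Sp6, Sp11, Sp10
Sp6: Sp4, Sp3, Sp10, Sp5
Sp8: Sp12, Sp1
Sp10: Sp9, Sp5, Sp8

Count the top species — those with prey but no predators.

Top species (has prey, but nothing eats it): Sp12, Sp1.
Count: 2.

2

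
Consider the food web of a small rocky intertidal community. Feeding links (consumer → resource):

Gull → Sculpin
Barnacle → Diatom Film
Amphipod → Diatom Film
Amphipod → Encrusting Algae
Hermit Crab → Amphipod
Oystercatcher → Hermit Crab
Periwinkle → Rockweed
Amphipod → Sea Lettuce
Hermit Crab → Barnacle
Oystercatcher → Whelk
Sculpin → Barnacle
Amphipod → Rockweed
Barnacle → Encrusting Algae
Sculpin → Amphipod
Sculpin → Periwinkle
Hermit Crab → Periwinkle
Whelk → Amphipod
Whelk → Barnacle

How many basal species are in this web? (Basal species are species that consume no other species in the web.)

Basal species (no prey listed): Encrusting Algae, Sea Lettuce, Diatom Film, Rockweed.
Count: 4.

4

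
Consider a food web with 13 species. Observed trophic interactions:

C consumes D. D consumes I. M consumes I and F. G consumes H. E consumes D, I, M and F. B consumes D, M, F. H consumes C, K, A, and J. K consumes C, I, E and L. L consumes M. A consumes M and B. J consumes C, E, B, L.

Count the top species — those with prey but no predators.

1

Top species (has prey, but nothing eats it): G.
Count: 1.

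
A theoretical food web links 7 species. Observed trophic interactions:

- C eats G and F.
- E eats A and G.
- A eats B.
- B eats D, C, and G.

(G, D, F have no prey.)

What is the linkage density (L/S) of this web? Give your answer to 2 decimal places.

There are L = 8 links among S = 7 species.
L/S = 8/7 = 1.1429 ≈ 1.14.

L/S = 1.14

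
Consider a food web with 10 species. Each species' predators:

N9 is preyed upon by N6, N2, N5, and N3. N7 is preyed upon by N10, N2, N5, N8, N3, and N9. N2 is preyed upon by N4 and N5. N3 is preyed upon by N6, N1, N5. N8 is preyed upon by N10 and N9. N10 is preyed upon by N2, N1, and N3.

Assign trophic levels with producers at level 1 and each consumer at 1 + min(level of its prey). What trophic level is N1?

N7 is a producer → level 1.
N10 eats N7 → level 2.
N1 eats N10 → level 3.
No prey of N1 is below level 2, so 3 is the minimum.

Trophic level 3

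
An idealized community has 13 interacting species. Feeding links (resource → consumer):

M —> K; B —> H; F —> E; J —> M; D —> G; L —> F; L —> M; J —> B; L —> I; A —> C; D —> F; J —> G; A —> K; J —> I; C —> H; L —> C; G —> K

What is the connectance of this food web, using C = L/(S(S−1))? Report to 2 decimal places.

The web has S = 13 species and L = 17 feeding links.
C = L / (S(S−1)) = 17 / 156 = 0.1090 ≈ 0.11.

C = 0.11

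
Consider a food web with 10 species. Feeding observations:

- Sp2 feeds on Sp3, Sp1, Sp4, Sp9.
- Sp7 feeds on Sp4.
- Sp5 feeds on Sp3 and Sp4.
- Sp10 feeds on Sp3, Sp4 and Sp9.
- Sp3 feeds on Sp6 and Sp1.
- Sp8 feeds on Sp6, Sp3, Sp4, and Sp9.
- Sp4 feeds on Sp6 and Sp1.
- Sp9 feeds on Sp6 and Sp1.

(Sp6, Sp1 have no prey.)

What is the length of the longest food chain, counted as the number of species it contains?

One longest chain: Sp6 → Sp9 → Sp8.
It has 3 species and 2 links.

3 species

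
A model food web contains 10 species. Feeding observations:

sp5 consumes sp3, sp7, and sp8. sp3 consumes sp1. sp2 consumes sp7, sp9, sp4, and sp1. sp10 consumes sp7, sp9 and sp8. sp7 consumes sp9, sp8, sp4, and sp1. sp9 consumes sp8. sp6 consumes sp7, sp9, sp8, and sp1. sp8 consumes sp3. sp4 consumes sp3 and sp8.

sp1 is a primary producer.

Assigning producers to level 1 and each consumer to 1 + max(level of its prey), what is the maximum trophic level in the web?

Producers (level 1): sp1.
sp1 → sp3 → sp8 → sp9 → sp7 → sp5 gives sp5 level 6.
No species has a prey at level 6, so no species reaches level 7.

6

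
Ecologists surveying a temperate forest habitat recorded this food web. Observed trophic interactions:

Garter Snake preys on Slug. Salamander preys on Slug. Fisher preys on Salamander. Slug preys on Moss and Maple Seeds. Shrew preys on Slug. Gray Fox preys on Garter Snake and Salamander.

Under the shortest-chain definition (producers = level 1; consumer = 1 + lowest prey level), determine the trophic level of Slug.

Moss is a producer → level 1.
Slug eats Moss → level 2.

Trophic level 2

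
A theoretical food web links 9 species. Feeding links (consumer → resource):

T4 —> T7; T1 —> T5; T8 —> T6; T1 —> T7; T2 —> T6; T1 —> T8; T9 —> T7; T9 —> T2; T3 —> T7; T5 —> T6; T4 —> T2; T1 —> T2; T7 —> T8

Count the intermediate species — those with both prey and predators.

Intermediate species (has both prey and predators): T5, T2, T8, T7.
Count: 4.

4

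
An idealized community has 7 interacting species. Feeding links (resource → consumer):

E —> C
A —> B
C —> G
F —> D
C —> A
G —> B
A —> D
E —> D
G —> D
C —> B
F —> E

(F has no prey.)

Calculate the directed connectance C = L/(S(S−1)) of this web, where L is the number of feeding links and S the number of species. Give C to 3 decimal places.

The web has S = 7 species and L = 11 feeding links.
C = L / (S(S−1)) = 11 / 42 = 0.2619 ≈ 0.262.

C = 0.262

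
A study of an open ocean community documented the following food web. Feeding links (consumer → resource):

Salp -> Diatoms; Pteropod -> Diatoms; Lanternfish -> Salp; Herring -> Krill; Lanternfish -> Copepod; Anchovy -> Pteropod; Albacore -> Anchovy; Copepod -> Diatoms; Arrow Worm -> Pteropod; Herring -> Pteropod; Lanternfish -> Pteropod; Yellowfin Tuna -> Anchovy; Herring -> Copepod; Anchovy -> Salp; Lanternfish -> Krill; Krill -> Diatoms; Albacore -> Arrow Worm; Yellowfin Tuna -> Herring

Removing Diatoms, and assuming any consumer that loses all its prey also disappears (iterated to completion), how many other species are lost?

10

Remove Diatoms.
Round 1: Krill (all prey gone), Copepod (all prey gone), Salp (all prey gone), Pteropod (all prey gone) → extinct.
Round 2: Arrow Worm (all prey gone), Anchovy (all prey gone), Herring (all prey gone), Lanternfish (all prey gone) → extinct.
Round 3: Albacore (all prey gone), Yellowfin Tuna (all prey gone) → extinct.
No further losses. Total secondary extinctions: 10.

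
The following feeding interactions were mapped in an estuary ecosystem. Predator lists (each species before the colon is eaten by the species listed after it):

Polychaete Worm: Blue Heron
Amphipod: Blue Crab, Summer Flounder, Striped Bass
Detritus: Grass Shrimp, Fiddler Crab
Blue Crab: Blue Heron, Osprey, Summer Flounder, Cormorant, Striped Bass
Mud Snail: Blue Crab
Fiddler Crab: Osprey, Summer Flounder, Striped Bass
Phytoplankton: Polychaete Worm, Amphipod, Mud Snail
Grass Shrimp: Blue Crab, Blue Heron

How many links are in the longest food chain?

One longest chain: Phytoplankton → Amphipod → Blue Crab → Blue Heron.
It has 4 species and 3 links.

3 links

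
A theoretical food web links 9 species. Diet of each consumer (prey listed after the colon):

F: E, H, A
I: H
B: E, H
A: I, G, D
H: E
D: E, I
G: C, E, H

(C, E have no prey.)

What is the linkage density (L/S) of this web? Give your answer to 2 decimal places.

L/S = 1.67

There are L = 15 links among S = 9 species.
L/S = 15/9 = 1.6667 ≈ 1.67.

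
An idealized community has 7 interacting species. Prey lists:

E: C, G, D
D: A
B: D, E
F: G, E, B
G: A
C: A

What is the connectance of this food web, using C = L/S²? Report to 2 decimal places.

C = 0.22

The web has S = 7 species and L = 11 feeding links.
C = L / S² = 11 / 49 = 0.2245 ≈ 0.22.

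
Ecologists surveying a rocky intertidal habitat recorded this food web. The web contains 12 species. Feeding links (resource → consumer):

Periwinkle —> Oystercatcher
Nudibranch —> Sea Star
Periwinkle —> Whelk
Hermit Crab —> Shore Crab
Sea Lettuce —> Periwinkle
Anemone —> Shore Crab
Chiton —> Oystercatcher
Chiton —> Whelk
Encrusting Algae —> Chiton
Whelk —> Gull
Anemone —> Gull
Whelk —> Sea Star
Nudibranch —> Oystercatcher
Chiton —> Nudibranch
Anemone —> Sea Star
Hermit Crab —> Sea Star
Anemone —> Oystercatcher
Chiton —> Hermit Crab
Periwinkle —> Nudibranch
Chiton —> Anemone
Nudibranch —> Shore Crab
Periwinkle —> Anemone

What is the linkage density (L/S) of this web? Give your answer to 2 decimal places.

There are L = 22 links among S = 12 species.
L/S = 22/12 = 1.8333 ≈ 1.83.

L/S = 1.83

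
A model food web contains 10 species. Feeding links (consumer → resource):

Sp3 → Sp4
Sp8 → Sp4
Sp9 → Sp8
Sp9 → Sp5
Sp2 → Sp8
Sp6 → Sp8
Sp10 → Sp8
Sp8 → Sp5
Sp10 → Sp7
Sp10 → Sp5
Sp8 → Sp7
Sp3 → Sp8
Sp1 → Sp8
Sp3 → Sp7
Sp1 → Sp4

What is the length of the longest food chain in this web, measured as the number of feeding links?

2 links

One longest chain: Sp5 → Sp8 → Sp2.
It has 3 species and 2 links.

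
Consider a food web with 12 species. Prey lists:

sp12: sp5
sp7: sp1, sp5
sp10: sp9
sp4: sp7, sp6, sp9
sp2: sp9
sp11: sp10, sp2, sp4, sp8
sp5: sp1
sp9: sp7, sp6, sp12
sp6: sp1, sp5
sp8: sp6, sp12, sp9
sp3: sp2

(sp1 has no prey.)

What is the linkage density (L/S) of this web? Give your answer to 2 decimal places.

L/S = 1.83

There are L = 22 links among S = 12 species.
L/S = 22/12 = 1.8333 ≈ 1.83.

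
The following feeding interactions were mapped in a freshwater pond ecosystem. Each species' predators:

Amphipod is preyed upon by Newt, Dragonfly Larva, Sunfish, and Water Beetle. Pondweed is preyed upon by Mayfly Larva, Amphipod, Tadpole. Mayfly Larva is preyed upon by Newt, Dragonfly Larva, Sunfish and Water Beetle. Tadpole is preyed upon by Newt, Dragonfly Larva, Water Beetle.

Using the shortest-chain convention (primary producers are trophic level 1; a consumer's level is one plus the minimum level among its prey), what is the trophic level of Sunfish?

Pondweed is a producer → level 1.
Mayfly Larva eats Pondweed → level 2.
Sunfish eats Mayfly Larva → level 3.
No prey of Sunfish is below level 2, so 3 is the minimum.

Trophic level 3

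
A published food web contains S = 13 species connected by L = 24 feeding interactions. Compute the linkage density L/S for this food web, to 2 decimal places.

L/S = 1.85

There are L = 24 links among S = 13 species.
L/S = 24/13 = 1.8462 ≈ 1.85.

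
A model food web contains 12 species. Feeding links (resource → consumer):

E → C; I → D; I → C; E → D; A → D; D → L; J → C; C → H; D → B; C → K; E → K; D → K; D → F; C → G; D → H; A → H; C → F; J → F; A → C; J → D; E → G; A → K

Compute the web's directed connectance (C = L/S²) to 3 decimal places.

The web has S = 12 species and L = 22 feeding links.
C = L / S² = 22 / 144 = 0.1528 ≈ 0.153.

C = 0.153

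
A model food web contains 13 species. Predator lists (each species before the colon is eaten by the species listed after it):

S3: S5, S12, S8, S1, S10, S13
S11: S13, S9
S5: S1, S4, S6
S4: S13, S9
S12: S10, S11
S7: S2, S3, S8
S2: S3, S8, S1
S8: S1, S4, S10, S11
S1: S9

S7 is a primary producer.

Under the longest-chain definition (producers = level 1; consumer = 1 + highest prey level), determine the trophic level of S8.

Trophic level 4

S7 is a producer → level 1.
S2 eats S7 → level 2.
S3 eats S2 (level 2); other prey at levels: S7 1 → level 3.
S8 eats S3 (level 3); other prey at levels: S7 1, S2 2 → level 4.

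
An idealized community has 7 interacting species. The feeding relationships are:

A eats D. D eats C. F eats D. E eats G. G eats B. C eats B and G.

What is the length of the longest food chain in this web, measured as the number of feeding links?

One longest chain: B → G → C → D → F.
It has 5 species and 4 links.

4 links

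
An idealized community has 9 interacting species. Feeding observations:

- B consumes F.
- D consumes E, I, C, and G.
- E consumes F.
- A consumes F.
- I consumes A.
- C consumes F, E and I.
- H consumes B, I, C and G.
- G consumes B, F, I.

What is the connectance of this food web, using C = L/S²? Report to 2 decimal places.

C = 0.22

The web has S = 9 species and L = 18 feeding links.
C = L / S² = 18 / 81 = 0.2222 ≈ 0.22.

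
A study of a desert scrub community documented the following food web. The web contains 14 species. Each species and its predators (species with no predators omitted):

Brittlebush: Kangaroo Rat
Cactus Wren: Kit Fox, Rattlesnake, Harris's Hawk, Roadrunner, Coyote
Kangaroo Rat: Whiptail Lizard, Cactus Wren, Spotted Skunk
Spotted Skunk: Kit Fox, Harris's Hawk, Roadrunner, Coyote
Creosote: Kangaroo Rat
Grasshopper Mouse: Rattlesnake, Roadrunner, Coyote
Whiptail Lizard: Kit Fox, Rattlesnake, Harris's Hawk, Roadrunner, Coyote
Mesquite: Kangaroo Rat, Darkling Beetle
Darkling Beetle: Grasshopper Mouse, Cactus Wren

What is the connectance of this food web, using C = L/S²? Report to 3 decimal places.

C = 0.133

The web has S = 14 species and L = 26 feeding links.
C = L / S² = 26 / 196 = 0.1327 ≈ 0.133.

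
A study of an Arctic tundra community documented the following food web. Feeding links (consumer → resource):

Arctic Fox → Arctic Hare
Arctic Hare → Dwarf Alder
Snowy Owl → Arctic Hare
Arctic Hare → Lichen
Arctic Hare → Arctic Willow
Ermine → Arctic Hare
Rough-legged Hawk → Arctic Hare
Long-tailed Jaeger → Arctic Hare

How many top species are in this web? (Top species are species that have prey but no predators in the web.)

5

Top species (has prey, but nothing eats it): Long-tailed Jaeger, Rough-legged Hawk, Ermine, Snowy Owl, Arctic Fox.
Count: 5.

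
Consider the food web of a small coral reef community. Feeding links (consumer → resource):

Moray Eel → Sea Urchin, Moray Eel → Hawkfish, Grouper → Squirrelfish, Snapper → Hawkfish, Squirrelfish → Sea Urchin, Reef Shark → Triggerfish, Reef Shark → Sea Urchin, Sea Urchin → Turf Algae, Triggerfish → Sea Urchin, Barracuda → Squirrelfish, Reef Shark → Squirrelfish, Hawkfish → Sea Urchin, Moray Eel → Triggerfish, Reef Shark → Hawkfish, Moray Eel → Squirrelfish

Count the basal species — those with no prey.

Basal species (no prey listed): Turf Algae.
Count: 1.

1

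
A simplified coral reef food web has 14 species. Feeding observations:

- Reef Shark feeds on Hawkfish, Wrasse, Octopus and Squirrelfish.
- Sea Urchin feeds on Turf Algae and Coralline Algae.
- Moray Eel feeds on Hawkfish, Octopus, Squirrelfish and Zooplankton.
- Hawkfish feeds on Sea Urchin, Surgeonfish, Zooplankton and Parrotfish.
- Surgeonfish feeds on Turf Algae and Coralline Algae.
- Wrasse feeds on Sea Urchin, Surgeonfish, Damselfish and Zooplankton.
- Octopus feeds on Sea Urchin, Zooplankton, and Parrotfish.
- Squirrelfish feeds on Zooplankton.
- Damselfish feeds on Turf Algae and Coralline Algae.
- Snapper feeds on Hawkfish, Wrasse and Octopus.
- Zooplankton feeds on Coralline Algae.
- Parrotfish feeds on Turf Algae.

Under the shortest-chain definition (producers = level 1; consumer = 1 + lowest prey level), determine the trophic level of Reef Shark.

Coralline Algae is a producer → level 1.
Zooplankton eats Coralline Algae → level 2.
Squirrelfish eats Zooplankton → level 3.
Reef Shark eats Squirrelfish → level 4.
No prey of Reef Shark is below level 3, so 4 is the minimum.

Trophic level 4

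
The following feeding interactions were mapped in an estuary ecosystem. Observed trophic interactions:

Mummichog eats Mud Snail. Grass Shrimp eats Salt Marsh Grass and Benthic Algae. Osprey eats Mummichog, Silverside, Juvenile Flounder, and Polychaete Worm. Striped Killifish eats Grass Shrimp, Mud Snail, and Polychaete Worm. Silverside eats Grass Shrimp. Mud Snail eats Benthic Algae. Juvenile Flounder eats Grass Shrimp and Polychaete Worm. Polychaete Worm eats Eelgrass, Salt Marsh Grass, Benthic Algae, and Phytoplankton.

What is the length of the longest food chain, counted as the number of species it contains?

4 species

One longest chain: Benthic Algae → Grass Shrimp → Juvenile Flounder → Osprey.
It has 4 species and 3 links.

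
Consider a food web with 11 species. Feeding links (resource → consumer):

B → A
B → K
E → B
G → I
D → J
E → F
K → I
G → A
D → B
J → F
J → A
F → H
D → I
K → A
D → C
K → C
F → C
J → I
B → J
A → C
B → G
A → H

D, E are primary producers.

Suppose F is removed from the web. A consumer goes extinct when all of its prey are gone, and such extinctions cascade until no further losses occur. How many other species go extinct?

Remove F.
Every predator of it retains at least one other prey: C still has D, K, A; H still has A.
No consumer loses all prey, so no secondary extinctions occur.

0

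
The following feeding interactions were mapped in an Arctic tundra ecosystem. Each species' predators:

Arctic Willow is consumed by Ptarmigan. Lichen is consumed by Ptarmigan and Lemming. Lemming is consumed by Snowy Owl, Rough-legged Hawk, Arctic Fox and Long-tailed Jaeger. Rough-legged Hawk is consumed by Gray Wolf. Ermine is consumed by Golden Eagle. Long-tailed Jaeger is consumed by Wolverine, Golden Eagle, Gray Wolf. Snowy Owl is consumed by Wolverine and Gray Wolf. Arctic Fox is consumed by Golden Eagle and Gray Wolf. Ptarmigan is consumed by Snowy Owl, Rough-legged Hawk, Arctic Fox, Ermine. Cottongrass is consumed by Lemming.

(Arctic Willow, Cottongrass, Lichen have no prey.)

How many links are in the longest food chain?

3 links

One longest chain: Arctic Willow → Ptarmigan → Rough-legged Hawk → Gray Wolf.
It has 4 species and 3 links.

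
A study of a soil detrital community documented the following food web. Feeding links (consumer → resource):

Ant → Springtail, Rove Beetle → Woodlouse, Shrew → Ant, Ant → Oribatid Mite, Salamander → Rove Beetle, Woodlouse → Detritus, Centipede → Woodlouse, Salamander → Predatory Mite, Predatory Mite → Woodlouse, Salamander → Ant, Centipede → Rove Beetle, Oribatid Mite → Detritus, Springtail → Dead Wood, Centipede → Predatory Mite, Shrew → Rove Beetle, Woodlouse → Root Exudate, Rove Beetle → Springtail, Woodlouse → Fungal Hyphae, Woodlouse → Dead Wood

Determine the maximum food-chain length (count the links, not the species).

One longest chain: Dead Wood → Springtail → Ant → Salamander.
It has 4 species and 3 links.

3 links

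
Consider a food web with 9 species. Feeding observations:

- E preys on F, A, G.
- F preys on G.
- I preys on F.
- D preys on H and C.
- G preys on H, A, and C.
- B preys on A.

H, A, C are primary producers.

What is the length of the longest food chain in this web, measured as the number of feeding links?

One longest chain: H → G → F → I.
It has 4 species and 3 links.

3 links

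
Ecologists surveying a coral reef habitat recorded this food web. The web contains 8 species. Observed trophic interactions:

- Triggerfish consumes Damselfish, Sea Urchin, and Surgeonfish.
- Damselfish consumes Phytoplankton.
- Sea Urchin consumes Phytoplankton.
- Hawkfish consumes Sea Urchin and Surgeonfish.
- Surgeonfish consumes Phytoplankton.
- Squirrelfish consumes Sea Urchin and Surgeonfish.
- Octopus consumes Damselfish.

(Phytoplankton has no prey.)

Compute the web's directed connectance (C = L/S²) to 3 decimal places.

The web has S = 8 species and L = 11 feeding links.
C = L / S² = 11 / 64 = 0.1719 ≈ 0.172.

C = 0.172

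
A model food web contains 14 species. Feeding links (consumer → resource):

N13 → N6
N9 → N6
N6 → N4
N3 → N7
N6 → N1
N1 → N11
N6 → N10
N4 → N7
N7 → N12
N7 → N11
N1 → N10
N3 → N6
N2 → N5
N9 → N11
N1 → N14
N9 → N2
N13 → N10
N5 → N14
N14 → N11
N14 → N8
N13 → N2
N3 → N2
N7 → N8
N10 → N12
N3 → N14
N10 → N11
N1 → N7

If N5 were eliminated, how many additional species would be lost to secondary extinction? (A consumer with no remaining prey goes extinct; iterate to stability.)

1

Remove N5.
Round 1: N2 (all prey gone) → extinct.
No further losses. Total secondary extinctions: 1.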